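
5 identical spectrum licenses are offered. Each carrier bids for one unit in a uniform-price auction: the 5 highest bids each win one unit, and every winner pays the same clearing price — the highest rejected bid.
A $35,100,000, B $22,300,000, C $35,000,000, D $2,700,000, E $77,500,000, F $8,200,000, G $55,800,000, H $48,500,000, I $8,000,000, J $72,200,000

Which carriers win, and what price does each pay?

E, J, G, H, A; each pays $35,000,000

Bids ranked high→low: 77,500,000 (E), 72,200,000 (J), 55,800,000 (G), 48,500,000 (H), 35,100,000 (A), 35,000,000 (C), 22,300,000 (B), …
Winners (5 units): E, J, G, H, A.
Clearing price = highest rejected bid = $35,000,000.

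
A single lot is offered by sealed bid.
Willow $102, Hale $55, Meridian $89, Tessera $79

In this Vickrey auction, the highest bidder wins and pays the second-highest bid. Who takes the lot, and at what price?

Willow pays $89

Bids ranked: 102 (Willow) > 89 (Meridian) > 79 (Tessera) > 55 (Hale)
Willow is highest; pays the second-highest bid, $89.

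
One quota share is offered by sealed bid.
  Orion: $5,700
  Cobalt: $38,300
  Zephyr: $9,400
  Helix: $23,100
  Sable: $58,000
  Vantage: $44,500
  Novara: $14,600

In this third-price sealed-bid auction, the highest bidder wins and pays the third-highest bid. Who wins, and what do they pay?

Third-price sealed-bid auction: the highest bidder wins and pays the third-highest bid.
Bids ranked: 58,000 (Sable) > 44,500 (Vantage) > 38,300 (Cobalt) > 23,100 (Helix) > 14,600 (Novara) > 9,400 (Zephyr) > …
Sable is highest; pays the third-highest bid, $38,300.

Sable pays $38,300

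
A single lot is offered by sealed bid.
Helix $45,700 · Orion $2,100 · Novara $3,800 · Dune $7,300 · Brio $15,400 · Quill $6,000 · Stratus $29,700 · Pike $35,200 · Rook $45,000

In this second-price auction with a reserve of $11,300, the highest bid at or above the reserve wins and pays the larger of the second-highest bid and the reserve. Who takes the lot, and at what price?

Bids in order: 45,700 (Helix) > 45,000 (Rook) > 35,200 (Pike) > 29,700 (Stratus) > 15,400 (Brio) > 7,300 (Dune) > …
Helix has the top bid at or above the reserve ($45,700).
Second-highest bid $45,000 exceeds the reserve $11,300 → payment $45,000.

Helix pays $45,000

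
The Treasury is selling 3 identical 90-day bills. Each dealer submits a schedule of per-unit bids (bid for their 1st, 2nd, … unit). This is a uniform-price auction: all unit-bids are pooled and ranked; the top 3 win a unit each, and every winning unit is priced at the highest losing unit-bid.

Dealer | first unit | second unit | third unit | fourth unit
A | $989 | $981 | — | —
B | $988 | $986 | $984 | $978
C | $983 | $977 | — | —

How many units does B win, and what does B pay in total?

B: 2 units, pays $1,968

Pooled unit-bids ranked (top 3): 989 (A-1), 988 (B-1), 986 (B-2)
The (k+1)-th unit-bid is $984.
B wins 2 unit(s) at $984 each.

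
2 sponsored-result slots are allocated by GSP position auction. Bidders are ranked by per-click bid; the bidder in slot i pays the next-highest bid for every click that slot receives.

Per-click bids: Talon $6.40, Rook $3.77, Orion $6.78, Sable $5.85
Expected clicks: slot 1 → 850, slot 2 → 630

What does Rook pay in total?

Ranked by bid: $6.78 (Orion) > $6.40 (Talon) > $5.85 (Sable) > …
Rook ranks below slot 2 → no slot, pays nothing.

Rook pays $0.00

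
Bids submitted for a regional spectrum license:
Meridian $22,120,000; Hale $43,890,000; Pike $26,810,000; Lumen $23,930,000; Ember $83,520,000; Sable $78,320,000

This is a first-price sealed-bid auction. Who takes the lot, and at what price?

Bids ranked: 83,520,000 (Ember) > 78,320,000 (Sable) > 43,890,000 (Hale) > 26,810,000 (Pike) > 23,930,000 (Lumen) > 22,120,000 (Meridian)
Ember has the highest bid and pays exactly that: $83,520,000.

Ember pays $83,520,000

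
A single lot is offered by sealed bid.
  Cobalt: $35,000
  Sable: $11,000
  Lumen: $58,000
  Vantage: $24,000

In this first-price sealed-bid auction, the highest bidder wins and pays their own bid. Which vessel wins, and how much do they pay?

Lumen pays $58,000

First-price sealed-bid auction: the highest bidder wins and pays their own bid.
Sorting bids: 58,000 (Lumen) > 35,000 (Cobalt) > 24,000 (Vantage) > 11,000 (Sable)
Lumen is highest → pays own bid, $58,000.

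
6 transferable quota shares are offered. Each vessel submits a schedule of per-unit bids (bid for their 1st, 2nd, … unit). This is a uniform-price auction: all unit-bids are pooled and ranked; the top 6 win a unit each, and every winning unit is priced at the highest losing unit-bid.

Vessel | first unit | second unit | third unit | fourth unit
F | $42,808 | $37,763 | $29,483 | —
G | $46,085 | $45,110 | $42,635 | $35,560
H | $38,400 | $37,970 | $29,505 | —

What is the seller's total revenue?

Total revenue: $226,578

Pooled unit-bids ranked (top 6): 46,085 (G-1), 45,110 (G-2), 42,808 (F-1), 42,635 (G-3), 38,400 (H-1), 37,970 (H-2)
First bid not allocated: $37,763.
Allocation: F 1, G 3, H 2. Every unit priced at $37,763.
Revenue = 6 × 37,763 = $226,578.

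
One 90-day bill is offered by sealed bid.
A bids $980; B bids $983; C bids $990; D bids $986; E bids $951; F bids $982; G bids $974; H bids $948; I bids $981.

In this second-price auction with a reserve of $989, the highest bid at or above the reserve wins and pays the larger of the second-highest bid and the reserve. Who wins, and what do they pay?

Rule: the highest bid at or above the reserve wins and pays the larger of the second-highest bid and the reserve.
Sorting bids: 990 (C) > 986 (D) > 983 (B) > 982 (F) > 981 (I) > 980 (A) > …
C has the top bid at or above the reserve ($990).
max(second-highest $986, reserve $989) = $989.

C pays $989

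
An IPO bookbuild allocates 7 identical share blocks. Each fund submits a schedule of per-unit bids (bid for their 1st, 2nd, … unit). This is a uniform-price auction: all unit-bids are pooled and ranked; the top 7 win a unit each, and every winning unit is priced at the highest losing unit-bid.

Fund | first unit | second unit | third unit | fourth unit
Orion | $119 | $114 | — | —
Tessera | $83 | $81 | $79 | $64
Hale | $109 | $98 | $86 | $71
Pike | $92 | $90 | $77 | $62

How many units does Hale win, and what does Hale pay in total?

All unit-bids, highest first — top 7: 119 (Orion-1), 114 (Orion-2), 109 (Hale-1), 98 (Hale-2), 92 (Pike-1), 90 (Pike-2), 86 (Hale-3)
Highest rejected unit-bid = $83.
Hale wins 3 unit(s) at $83 each.

Hale: 3 units, pays $249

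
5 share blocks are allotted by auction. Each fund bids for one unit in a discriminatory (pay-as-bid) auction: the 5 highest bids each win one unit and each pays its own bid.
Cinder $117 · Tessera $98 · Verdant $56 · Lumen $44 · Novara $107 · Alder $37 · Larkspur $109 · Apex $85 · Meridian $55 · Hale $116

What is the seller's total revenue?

Bids ranked high→low: 117 (Cinder), 116 (Hale), 109 (Larkspur), 107 (Novara), 98 (Tessera), 85 (Apex), 56 (Verdant), …
The 5 highest are Cinder, Hale, Larkspur, Novara, Tessera.
Total revenue = 117 + 116 + 109 + 107 + 98 = $547.

Total revenue: $547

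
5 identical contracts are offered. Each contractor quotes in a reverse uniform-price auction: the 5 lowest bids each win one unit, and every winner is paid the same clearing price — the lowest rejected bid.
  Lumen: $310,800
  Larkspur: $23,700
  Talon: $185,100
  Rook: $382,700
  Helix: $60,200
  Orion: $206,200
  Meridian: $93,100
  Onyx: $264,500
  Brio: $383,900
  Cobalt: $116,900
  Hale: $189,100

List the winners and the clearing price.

Ordering the bids: 23,700 (Larkspur), 60,200 (Helix), 93,100 (Meridian), 116,900 (Cobalt), 185,100 (Talon), 189,100 (Hale), 206,200 (Orion), …
Lowest 5: Larkspur, Helix, Meridian, Cobalt, Talon.
Lowest unsuccessful bid: $189,100 → clearing price.

Larkspur, Helix, Meridian, Cobalt, Talon; each is paid $189,100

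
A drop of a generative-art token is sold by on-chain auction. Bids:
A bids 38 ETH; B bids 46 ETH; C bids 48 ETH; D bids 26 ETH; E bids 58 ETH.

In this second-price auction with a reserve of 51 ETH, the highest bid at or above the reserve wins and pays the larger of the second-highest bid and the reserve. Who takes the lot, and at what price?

Sorting bids: 58 (E) > 48 (C) > 46 (B) > 38 (A) > 26 (D)
E has the top bid at or above the reserve (58 ETH).
Second-highest bid 48 ETH is below the reserve 51 ETH, so the reserve binds → payment 51 ETH.

E pays 51 ETH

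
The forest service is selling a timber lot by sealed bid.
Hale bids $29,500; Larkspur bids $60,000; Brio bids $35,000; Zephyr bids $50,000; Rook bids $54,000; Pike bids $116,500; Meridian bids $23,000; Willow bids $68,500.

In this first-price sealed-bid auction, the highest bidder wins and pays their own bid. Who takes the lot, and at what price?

Pike pays $116,500

Rule: the highest bidder wins and pays their own bid.
Bids in order: 116,500 (Pike) > 68,500 (Willow) > 60,000 (Larkspur) > 54,000 (Rook) > 50,000 (Zephyr) > 35,000 (Brio) > …
Pike has the highest bid and pays exactly that: $116,500.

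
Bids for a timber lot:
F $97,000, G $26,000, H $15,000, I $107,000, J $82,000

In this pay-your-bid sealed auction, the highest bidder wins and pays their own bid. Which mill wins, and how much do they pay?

Bids in order: 107,000 (I) > 97,000 (F) > 82,000 (J) > 26,000 (G) > 15,000 (H)
I is highest → pays own bid, $107,000.

I pays $107,000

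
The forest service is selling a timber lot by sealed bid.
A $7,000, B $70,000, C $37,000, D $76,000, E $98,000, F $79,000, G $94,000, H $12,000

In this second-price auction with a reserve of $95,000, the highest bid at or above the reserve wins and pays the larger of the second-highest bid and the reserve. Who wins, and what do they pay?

E pays $95,000

Bids in order: 98,000 (E) > 94,000 (G) > 79,000 (F) > 76,000 (D) > 70,000 (B) > 37,000 (C) > …
Highest eligible bid: E at $98,000.
max(second-highest $94,000, reserve $95,000) = $95,000.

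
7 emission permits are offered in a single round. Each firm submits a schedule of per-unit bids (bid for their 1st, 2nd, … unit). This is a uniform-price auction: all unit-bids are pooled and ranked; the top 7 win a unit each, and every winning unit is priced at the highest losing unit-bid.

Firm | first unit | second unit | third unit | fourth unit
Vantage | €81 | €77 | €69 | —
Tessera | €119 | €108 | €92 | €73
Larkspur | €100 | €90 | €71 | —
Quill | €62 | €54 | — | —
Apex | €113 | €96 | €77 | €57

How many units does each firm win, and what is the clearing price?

Merging the schedules and taking the best 7: 119 (Tessera-1), 113 (Apex-1), 108 (Tessera-2), 100 (Larkspur-1), 96 (Apex-2), 92 (Tessera-3), 90 (Larkspur-2)
The (k+1)-th unit-bid is €81.
Allocation: Apex 2, Larkspur 2, Tessera 3.

Apex 2, Larkspur 2, Tessera 3; clearing price €81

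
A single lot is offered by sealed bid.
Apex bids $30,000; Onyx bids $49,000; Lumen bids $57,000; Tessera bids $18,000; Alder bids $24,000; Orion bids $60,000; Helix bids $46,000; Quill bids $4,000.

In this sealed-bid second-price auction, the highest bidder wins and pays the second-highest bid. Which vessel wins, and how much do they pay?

Bids in order: 60,000 (Orion) > 57,000 (Lumen) > 49,000 (Onyx) > 46,000 (Helix) > 30,000 (Apex) > 24,000 (Alder) > …
Orion is highest; pays the second-highest bid, $57,000.

Orion pays $57,000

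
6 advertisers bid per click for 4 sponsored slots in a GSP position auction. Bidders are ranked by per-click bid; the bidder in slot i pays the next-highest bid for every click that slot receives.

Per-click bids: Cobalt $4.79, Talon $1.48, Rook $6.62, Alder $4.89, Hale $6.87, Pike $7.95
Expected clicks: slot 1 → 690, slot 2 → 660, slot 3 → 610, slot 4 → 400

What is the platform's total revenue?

Sorting advertisers: $7.95 (Pike) > $6.87 (Hale) > $6.62 (Rook) > $4.89 (Alder) > $4.79 (Cobalt) > …
Slot 1: Pike pays $6.87 × 690 = $4740.30
Slot 2: Hale pays $6.62 × 660 = $4369.20
Slot 3: Rook pays $4.89 × 610 = $2982.90
Slot 4: Alder pays $4.79 × 400 = $1916.00
Total = $14008.40

Total revenue: $14008.40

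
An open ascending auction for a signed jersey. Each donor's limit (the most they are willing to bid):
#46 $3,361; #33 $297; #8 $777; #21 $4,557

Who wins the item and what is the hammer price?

#21 wins at $3,361

Rule: the price rises until one bidder remains; the winner pays the price at which the last rival dropped out.
Sorting limits: 4,557 (#21) > 3,361 (#46) > 777 (#8) > 297 (#33)
Once the price passes $3,361, only #21 is left; the hammer falls at #46's limit of $3,361.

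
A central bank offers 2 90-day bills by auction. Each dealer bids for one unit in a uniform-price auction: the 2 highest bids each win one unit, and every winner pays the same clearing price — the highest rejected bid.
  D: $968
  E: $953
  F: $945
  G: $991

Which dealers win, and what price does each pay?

Bids ranked high→low: 991 (G), 968 (D), 953 (E), 945 (F)
Top 2: G, D.
First losing bid is E's $953, which sets the uniform price.

G, D; each pays $953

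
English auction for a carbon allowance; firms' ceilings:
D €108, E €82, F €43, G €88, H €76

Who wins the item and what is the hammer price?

Limits in order: 108 (D) > 88 (G) > 82 (E) > 76 (H) > 43 (F)
Once the price passes €88, only D is left; the hammer falls at G's limit of €88.

D wins at €88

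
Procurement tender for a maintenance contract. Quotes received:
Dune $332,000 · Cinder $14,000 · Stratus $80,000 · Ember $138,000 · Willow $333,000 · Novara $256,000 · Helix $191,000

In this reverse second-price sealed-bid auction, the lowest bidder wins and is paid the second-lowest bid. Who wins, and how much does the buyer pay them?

Cinder is paid $80,000

Bids in order: 14,000 (Cinder) < 80,000 (Stratus) < 138,000 (Ember) < 191,000 (Helix) < 256,000 (Novara) < 332,000 (Dune) < …
Second-price: Cinder is paid Stratus's bid of $80,000.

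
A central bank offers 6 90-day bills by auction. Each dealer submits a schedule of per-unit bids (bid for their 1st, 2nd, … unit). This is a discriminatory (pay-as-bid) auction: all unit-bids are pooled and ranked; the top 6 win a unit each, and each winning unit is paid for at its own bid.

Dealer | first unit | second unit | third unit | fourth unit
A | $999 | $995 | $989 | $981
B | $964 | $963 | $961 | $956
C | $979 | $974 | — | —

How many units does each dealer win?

A 4, C 2

Merging the schedules and taking the best 6: 999 (A-1), 995 (A-2), 989 (A-3), 981 (A-4), 979 (C-1), 974 (C-2)
Next rejected bid: $964 (not a price — pay-as-bid).
Allocation: A 4, C 2.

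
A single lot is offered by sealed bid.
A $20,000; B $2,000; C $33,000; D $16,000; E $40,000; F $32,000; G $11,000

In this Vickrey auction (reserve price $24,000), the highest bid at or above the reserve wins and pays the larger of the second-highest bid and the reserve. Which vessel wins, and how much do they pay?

E pays $33,000

Vickrey auction (reserve price $24,000): the highest bid at or above the reserve wins and pays the larger of the second-highest bid and the reserve.
Sorting bids: 40,000 (E) > 33,000 (C) > 32,000 (F) > 20,000 (A) > 16,000 (D) > 11,000 (G) > …
Highest eligible bid: E at $40,000.
Second-highest bid $33,000 exceeds the reserve $24,000 → payment $33,000.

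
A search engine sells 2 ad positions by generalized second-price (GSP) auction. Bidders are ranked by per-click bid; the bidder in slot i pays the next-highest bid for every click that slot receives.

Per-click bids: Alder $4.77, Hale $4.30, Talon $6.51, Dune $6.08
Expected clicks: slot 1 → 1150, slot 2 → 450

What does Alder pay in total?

Alder pays $0.00

Per-click bids in order: $6.51 (Talon) > $6.08 (Dune) > $4.77 (Alder) > …
Alder ranks below slot 2 → no slot, pays nothing.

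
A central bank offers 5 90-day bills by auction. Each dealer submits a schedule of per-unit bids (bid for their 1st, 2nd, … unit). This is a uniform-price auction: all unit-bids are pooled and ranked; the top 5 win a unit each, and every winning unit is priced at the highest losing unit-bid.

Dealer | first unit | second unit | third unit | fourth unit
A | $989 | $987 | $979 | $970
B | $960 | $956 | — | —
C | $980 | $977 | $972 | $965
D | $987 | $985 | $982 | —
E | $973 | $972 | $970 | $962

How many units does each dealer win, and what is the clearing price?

A 2, D 3; clearing price $980

Merging the schedules and taking the best 5: 989 (A-1), 987 (A-2), 987 (D-1), 985 (D-2), 982 (D-3)
The (k+1)-th unit-bid is $980.
Allocation: A 2, D 3.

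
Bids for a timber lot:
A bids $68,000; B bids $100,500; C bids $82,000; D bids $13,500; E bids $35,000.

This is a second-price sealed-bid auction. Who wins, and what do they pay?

B pays $82,000

Second-price sealed-bid auction: the highest bidder wins and pays the second-highest bid.
Sorting bids: 100,500 (B) > 82,000 (C) > 68,000 (A) > 35,000 (E) > 13,500 (D)
Second-price: B pays C's bid of $82,000.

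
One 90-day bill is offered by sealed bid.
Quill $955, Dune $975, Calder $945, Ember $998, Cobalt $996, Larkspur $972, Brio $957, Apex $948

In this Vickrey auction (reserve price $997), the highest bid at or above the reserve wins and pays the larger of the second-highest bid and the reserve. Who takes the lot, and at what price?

Ember pays $997

Rule: the highest bid at or above the reserve wins and pays the larger of the second-highest bid and the reserve.
Bids in order: 998 (Ember) > 996 (Cobalt) > 975 (Dune) > 972 (Larkspur) > 957 (Brio) > 955 (Quill) > …
Highest eligible bid: Ember at $998.
max(second-highest $996, reserve $997) = $997.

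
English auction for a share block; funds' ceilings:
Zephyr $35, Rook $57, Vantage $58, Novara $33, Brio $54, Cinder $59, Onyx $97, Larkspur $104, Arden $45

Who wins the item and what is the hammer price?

Limits ranked: 104 (Larkspur) > 97 (Onyx) > 59 (Cinder) > 58 (Vantage) > 57 (Rook) > 54 (Brio) > …
Bidding ends when Onyx exits at $97; Larkspur takes it.

Larkspur wins at $97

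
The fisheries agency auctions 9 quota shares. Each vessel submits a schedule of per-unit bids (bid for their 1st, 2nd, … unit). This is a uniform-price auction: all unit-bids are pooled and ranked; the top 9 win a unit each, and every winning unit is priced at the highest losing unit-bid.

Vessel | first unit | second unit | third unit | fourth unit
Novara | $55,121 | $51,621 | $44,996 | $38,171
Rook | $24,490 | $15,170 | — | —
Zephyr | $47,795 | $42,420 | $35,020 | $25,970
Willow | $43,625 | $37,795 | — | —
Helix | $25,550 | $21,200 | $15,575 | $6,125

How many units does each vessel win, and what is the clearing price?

Pooled unit-bids ranked (top 9): 55,121 (Novara-1), 51,621 (Novara-2), 47,795 (Zephyr-1), 44,996 (Novara-3), 43,625 (Willow-1), 42,420 (Zephyr-2), 38,171 (Novara-4), 37,795 (Willow-2), 35,020 (Zephyr-3)
Highest rejected unit-bid = $25,970.
Allocation: Novara 4, Willow 2, Zephyr 3.

Novara 4, Willow 2, Zephyr 3; clearing price $25,970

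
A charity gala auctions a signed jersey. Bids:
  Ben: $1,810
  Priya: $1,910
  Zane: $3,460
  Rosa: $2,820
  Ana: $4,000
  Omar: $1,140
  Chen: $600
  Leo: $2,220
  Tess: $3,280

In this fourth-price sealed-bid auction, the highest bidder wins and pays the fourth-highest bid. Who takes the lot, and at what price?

Fourth-price sealed-bid auction: the highest bidder wins and pays the fourth-highest bid.
Bids in order: 4,000 (Ana) > 3,460 (Zane) > 3,280 (Tess) > 2,820 (Rosa) > 2,220 (Leo) > 1,910 (Priya) > …
Ana wins; payment is bid #4 in the ranking = $2,820.

Ana pays $2,820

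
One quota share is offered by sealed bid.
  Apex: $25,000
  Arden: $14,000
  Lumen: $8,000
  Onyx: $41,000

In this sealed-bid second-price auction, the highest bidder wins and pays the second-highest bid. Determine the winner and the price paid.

Rule: the highest bidder wins and pays the second-highest bid.
Bids ranked: 41,000 (Onyx) > 25,000 (Apex) > 14,000 (Arden) > 8,000 (Lumen)
Onyx is highest; pays the second-highest bid, $25,000.

Onyx pays $25,000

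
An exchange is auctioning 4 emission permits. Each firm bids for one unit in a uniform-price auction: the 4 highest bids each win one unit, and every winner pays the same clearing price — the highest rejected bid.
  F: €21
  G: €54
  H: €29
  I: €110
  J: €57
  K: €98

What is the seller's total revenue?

Ordering the bids: 110 (I), 98 (K), 57 (J), 54 (G), 29 (H), 21 (F)
Winners (4 units): I, K, J, G.
First losing bid is H's €29, which sets the uniform price.
Total revenue = 4 × €29 = €116.

Total revenue: €116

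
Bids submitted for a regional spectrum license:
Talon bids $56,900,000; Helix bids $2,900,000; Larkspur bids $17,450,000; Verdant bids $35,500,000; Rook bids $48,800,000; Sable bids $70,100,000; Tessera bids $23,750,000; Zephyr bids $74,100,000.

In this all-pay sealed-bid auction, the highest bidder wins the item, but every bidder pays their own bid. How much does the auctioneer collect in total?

Sorting bids: 74,100,000 (Zephyr) > 70,100,000 (Sable) > 56,900,000 (Talon) > 48,800,000 (Rook) > 35,500,000 (Verdant) > 23,750,000 (Tessera) > …
Every bidder forfeits their bid regardless of winning.
Revenue = 56,900,000 + 2,900,000 + 17,450,000 + 35,500,000 + 48,800,000 + 70,100,000 + 23,750,000 + 74,100,000 = $329,500,000.

Total revenue: $329,500,000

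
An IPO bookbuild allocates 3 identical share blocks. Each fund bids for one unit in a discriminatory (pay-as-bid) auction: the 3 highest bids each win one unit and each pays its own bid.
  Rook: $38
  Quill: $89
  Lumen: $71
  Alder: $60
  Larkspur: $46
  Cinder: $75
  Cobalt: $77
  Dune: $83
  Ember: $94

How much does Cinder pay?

Ordering the bids: 94 (Ember), 89 (Quill), 83 (Dune), 77 (Cobalt), 75 (Cinder), …
Winners (3 units): Ember, Quill, Dune.
Cinder does not win → $0.

Cinder pays $0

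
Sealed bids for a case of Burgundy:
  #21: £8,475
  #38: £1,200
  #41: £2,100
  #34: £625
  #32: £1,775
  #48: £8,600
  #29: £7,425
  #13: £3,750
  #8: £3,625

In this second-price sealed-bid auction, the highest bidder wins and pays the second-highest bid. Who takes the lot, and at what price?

Bids in order: 8,600 (#48) > 8,475 (#21) > 7,425 (#29) > 3,750 (#13) > 3,625 (#8) > 2,100 (#41) > …
Second-price: #48 pays #21's bid of £8,475.

#48 pays £8,475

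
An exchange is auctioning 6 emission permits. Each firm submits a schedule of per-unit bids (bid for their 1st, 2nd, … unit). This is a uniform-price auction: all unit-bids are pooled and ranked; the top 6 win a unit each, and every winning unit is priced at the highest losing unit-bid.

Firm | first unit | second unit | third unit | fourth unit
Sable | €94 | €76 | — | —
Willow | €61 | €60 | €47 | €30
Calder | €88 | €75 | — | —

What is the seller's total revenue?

All unit-bids, highest first — top 6: 94 (Sable-1), 88 (Calder-1), 76 (Sable-2), 75 (Calder-2), 61 (Willow-1), 60 (Willow-2)
Highest rejected unit-bid = €47.
Allocation: Calder 2, Sable 2, Willow 2. Every unit priced at €47.
Revenue = 6 × 47 = €282.

Total revenue: €282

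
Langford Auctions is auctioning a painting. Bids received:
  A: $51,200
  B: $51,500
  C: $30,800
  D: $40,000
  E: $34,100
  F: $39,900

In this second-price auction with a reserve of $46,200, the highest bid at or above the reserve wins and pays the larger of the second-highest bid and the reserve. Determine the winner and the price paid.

B pays $51,200

Second-price auction with a reserve of $46,200: the highest bid at or above the reserve wins and pays the larger of the second-highest bid and the reserve.
Bids ranked: 51,500 (B) > 51,200 (A) > 40,000 (D) > 39,900 (F) > 34,100 (E) > 30,800 (C)
B has the top bid at or above the reserve ($51,500).
Second-highest bid $51,200 exceeds the reserve $46,200 → payment $51,200.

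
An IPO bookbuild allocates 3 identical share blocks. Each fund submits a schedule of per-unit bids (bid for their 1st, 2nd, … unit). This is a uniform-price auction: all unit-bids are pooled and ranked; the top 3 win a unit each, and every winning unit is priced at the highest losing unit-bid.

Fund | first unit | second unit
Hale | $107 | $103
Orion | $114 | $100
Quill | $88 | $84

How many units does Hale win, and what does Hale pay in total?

All unit-bids, highest first — top 3: 114 (Orion-1), 107 (Hale-1), 103 (Hale-2)
The (k+1)-th unit-bid is $100.
Hale wins 2 unit(s) at $100 each.

Hale: 2 units, pays $200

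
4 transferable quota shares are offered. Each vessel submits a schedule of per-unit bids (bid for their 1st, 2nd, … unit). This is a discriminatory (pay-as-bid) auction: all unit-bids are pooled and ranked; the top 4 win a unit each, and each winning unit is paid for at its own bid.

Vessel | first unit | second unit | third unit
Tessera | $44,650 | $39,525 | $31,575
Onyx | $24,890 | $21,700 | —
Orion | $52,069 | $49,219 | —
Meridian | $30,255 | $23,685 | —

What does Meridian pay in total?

Meridian pays $0

Pooled unit-bids ranked (top 4): 52,069 (Orion-1), 49,219 (Orion-2), 44,650 (Tessera-1), 39,525 (Tessera-2)
Next rejected bid: $31,575 (not a price — pay-as-bid).
Meridian wins no units.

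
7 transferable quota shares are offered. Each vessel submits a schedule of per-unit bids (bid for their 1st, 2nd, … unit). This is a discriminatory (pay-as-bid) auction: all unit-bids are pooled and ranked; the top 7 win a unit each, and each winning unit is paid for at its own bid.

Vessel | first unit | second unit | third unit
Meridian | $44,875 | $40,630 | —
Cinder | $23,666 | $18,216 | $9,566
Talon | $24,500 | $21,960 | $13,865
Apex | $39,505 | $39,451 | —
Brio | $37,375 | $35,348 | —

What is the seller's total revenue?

Total revenue: $261,684

Pooled unit-bids ranked (top 7): 44,875 (Meridian-1), 40,630 (Meridian-2), 39,505 (Apex-1), 39,451 (Apex-2), 37,375 (Brio-1), 35,348 (Brio-2), 24,500 (Talon-1)
Next rejected bid: $23,666 (not a price — pay-as-bid).
Each winning unit pays its own bid.
Revenue = 44,875 + 40,630 + 39,505 + 39,451 + 37,375 + 35,348 + 24,500 = $261,684.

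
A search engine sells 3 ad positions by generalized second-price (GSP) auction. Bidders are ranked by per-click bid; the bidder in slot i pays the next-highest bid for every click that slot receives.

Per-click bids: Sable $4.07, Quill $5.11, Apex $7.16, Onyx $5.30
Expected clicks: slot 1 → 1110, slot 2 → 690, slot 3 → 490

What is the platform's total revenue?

Sorting advertisers: $7.16 (Apex) > $5.30 (Onyx) > $5.11 (Quill) > $4.07 (Sable)
Slot 1: Apex pays $5.30 × 1110 = $5883.00
Slot 2: Onyx pays $5.11 × 690 = $3525.90
Slot 3: Quill pays $4.07 × 490 = $1994.30
Total = $11403.20

Total revenue: $11403.20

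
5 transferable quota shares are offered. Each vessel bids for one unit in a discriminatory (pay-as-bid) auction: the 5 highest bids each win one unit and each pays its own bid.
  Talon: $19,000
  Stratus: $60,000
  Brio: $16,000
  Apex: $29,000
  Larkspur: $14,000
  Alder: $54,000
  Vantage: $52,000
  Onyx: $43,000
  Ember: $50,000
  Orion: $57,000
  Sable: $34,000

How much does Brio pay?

Brio pays $0

Sorting: 60,000 (Stratus), 57,000 (Orion), 54,000 (Alder), 52,000 (Vantage), 50,000 (Ember), 43,000 (Onyx), 34,000 (Sable), …
The 5 highest are Stratus, Orion, Alder, Vantage, Ember.
Brio does not win → $0.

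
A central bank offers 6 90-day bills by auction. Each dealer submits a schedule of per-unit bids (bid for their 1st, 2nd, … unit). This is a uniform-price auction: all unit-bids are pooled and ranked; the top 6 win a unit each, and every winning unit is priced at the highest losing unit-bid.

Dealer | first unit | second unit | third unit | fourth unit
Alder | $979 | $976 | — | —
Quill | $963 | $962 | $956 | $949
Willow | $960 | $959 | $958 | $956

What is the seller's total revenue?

Merging the schedules and taking the best 6: 979 (Alder-1), 976 (Alder-2), 963 (Quill-1), 962 (Quill-2), 960 (Willow-1), 959 (Willow-2)
The (k+1)-th unit-bid is $958.
Allocation: Alder 2, Quill 2, Willow 2. Every unit priced at $958.
Revenue = 6 × 958 = $5,748.

Total revenue: $5,748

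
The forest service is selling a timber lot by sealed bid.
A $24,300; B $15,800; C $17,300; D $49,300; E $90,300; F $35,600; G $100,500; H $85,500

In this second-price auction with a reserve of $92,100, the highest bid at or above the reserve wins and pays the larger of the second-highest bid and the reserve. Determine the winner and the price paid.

Bids in order: 100,500 (G) > 90,300 (E) > 85,500 (H) > 49,300 (D) > 35,600 (F) > 24,300 (A) > …
G has the top bid at or above the reserve ($100,500).
max(second-highest $90,300, reserve $92,100) = $92,100.

G pays $92,100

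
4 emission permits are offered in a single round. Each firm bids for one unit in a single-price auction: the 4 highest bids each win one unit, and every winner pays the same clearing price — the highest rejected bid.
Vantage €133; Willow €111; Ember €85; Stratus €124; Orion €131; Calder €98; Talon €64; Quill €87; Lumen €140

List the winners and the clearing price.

Lumen, Vantage, Orion, Stratus; each pays €111

Sorting: 140 (Lumen), 133 (Vantage), 131 (Orion), 124 (Stratus), 111 (Willow), 98 (Calder), …
Top 4: Lumen, Vantage, Orion, Stratus.
First losing bid is Willow's €111, which sets the uniform price.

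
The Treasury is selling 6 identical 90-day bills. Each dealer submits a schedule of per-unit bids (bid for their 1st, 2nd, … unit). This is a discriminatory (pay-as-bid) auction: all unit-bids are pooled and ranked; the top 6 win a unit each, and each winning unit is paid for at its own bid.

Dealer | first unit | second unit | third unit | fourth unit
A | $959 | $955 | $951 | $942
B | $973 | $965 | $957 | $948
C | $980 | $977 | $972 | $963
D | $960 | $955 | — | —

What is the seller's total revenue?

All unit-bids, highest first — top 6: 980 (C-1), 977 (C-2), 973 (B-1), 972 (C-3), 965 (B-2), 963 (C-4)
Next rejected bid: $960 (not a price — pay-as-bid).
Each winning unit pays its own bid.
Revenue = 980 + 977 + 973 + 972 + 965 + 963 = $5,830.

Total revenue: $5,830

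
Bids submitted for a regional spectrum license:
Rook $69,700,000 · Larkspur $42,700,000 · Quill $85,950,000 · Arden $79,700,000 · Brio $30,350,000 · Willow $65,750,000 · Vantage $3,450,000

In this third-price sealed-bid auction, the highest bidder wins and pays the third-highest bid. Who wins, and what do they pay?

Quill pays $69,700,000

Third-price sealed-bid auction: the highest bidder wins and pays the third-highest bid.
Bids ranked: 85,950,000 (Quill) > 79,700,000 (Arden) > 69,700,000 (Rook) > 65,750,000 (Willow) > 42,700,000 (Larkspur) > 30,350,000 (Brio) > …
Quill is highest; pays the third-highest bid, $69,700,000.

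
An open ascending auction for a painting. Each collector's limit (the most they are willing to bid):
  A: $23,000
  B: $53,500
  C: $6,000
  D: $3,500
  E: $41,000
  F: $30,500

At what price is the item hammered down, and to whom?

Limits ranked: 53,500 (B) > 41,000 (E) > 30,500 (F) > 23,000 (A) > 6,000 (C) > 3,500 (D)
Once the price passes $41,000, only B is left; the hammer falls at E's limit of $41,000.

B wins at $41,000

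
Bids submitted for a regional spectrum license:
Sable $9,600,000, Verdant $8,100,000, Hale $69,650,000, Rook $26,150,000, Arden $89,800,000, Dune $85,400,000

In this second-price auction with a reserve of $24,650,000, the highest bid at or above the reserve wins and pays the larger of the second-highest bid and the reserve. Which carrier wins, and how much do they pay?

Arden pays $85,400,000

Bids in order: 89,800,000 (Arden) > 85,400,000 (Dune) > 69,650,000 (Hale) > 26,150,000 (Rook) > 9,600,000 (Sable) > 8,100,000 (Verdant)
Arden has the top bid at or above the reserve ($89,800,000).
Second-highest bid $85,400,000 exceeds the reserve $24,650,000 → payment $85,400,000.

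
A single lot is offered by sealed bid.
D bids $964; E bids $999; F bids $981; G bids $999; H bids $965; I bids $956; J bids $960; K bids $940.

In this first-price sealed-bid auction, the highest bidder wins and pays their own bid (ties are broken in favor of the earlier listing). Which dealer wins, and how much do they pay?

Bids ranked: 999 (E) > 999 (G) > 981 (F) > 965 (H) > 964 (D) > 960 (J) > …
E and G tie at $999; tie-break gives it to E.
E has the highest bid and pays exactly that: $999.

E pays $999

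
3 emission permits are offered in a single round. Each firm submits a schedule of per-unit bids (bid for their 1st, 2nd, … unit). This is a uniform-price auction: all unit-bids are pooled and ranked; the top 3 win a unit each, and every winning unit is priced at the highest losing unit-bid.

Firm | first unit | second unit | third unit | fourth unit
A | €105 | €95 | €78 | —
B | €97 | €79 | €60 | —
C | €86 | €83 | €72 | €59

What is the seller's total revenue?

Total revenue: €258

All unit-bids, highest first — top 3: 105 (A-1), 97 (B-1), 95 (A-2)
Highest rejected unit-bid = €86.
Allocation: A 2, B 1. Every unit priced at €86.
Revenue = 3 × 86 = €258.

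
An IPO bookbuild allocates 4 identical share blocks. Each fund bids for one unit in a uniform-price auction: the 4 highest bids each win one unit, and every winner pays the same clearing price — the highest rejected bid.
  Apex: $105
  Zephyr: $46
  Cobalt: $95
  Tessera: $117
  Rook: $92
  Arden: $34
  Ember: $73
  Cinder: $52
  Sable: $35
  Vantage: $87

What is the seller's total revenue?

Total revenue: $348

Bids ranked high→low: 117 (Tessera), 105 (Apex), 95 (Cobalt), 92 (Rook), 87 (Vantage), 73 (Ember), …
Top 4: Tessera, Apex, Cobalt, Rook.
Highest unsuccessful bid: $87 → clearing price.
Total revenue = 4 × $87 = $348.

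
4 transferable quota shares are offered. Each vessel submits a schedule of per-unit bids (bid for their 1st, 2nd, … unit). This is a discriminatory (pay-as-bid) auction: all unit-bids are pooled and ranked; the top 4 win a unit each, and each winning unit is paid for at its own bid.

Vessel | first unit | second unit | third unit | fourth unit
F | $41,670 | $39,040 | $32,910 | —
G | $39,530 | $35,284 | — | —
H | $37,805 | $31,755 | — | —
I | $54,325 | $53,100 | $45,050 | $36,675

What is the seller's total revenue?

Total revenue: $194,145

Pooled unit-bids ranked (top 4): 54,325 (I-1), 53,100 (I-2), 45,050 (I-3), 41,670 (F-1)
Next rejected bid: $39,530 (not a price — pay-as-bid).
Each winning unit pays its own bid.
Revenue = 54,325 + 53,100 + 45,050 + 41,670 = $194,145.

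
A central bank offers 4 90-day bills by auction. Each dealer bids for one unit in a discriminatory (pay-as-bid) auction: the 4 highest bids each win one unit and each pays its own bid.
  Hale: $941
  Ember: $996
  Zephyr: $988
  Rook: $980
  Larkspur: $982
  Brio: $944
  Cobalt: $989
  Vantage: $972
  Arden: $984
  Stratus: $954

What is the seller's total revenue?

Sorting: 996 (Ember), 989 (Cobalt), 988 (Zephyr), 984 (Arden), 982 (Larkspur), 980 (Rook), …
Winners (4 units): Ember, Cobalt, Zephyr, Arden.
Total revenue = 996 + 989 + 988 + 984 = $3,957.

Total revenue: $3,957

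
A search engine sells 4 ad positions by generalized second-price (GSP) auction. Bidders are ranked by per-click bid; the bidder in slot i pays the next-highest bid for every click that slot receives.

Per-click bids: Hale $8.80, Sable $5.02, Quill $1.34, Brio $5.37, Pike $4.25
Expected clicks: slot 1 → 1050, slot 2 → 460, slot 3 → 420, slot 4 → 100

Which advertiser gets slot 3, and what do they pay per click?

Sorting advertisers: $8.80 (Hale) > $5.37 (Brio) > $5.02 (Sable) > $4.25 (Pike) > $1.34 (Quill)
Slot 3 goes to the third-ranked bidder, Sable, who pays the next bid down: $4.25/click.

Sable; $4.25 per click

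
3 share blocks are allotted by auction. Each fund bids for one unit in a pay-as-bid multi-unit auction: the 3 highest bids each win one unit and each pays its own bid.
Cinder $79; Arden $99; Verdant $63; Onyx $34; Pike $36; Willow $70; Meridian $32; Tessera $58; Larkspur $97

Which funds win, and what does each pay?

Arden $99, Larkspur $97, Cinder $79

Bids ranked high→low: 99 (Arden), 97 (Larkspur), 79 (Cinder), 70 (Willow), 63 (Verdant), …
The 3 highest are Arden, Larkspur, Cinder.
Each winner pays its own bid: Arden $99, Larkspur $97, Cinder $79.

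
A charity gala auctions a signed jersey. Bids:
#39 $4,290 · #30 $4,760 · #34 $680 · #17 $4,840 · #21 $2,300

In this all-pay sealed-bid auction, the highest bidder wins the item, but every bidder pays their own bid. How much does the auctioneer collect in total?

Total revenue: $16,870

Bids ranked: 4,840 (#17) > 4,760 (#30) > 4,290 (#39) > 2,300 (#21) > 680 (#34)
Every bidder forfeits their bid regardless of winning.
Revenue = 4,290 + 4,760 + 680 + 4,840 + 2,300 = $16,870.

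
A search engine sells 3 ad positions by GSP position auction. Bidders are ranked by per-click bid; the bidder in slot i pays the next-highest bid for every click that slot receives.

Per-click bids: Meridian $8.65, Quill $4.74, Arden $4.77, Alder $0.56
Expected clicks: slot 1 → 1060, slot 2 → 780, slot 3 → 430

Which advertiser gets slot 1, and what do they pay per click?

Per-click bids in order: $8.65 (Meridian) > $4.77 (Arden) > $4.74 (Quill) > $0.56 (Alder)
Slot 1 goes to the first-ranked bidder, Meridian, who pays the next bid down: $4.77/click.

Meridian; $4.77 per click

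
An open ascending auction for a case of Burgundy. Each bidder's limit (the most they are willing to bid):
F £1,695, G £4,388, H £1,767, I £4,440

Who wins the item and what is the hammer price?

Rule: the price rises until one bidder remains; the winner pays the price at which the last rival dropped out.
Limits in order: 4,440 (I) > 4,388 (G) > 1,767 (H) > 1,695 (F)
Bidding ends when G exits at £4,388; I takes it.

I wins at £4,388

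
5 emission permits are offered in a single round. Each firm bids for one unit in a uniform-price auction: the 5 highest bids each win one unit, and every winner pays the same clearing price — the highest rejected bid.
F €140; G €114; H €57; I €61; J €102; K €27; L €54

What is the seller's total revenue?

Total revenue: €270

Ordering the bids: 140 (F), 114 (G), 102 (J), 61 (I), 57 (H), 54 (L), 27 (K)
The 5 highest are F, G, J, I, H.
First losing bid is L's €54, which sets the uniform price.
Total revenue = 5 × €54 = €270.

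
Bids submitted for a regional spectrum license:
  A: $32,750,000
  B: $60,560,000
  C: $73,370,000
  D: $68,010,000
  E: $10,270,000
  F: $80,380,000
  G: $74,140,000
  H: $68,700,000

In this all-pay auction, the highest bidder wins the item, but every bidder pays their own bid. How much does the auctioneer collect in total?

Total revenue: $468,180,000

Sorting bids: 80,380,000 (F) > 74,140,000 (G) > 73,370,000 (C) > 68,700,000 (H) > 68,010,000 (D) > 60,560,000 (B) > …
F wins with the top bid; all bids are sunk regardless.
Every bidder forfeits their bid regardless of winning.
Revenue = 32,750,000 + 60,560,000 + 73,370,000 + 68,010,000 + 10,270,000 + 80,380,000 + 74,140,000 + 68,700,000 = $468,180,000.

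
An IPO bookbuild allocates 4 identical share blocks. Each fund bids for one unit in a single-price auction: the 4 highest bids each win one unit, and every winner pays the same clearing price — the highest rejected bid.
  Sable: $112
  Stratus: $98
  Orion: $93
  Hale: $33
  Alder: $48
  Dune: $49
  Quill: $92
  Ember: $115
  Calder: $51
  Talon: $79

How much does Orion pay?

Bids ranked high→low: 115 (Ember), 112 (Sable), 98 (Stratus), 93 (Orion), 92 (Quill), 79 (Talon), …
Winners (4 units): Ember, Sable, Stratus, Orion.
First losing bid is Quill's $92, which sets the uniform price.
Orion wins → pays $92.

Orion pays $92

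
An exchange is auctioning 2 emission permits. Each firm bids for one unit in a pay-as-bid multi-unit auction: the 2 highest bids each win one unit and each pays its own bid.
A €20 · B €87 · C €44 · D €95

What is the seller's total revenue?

Sorting: 95 (D), 87 (B), 44 (C), 20 (A)
Winners (2 units): D, B.
Total revenue = 95 + 87 = €182.

Total revenue: €182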